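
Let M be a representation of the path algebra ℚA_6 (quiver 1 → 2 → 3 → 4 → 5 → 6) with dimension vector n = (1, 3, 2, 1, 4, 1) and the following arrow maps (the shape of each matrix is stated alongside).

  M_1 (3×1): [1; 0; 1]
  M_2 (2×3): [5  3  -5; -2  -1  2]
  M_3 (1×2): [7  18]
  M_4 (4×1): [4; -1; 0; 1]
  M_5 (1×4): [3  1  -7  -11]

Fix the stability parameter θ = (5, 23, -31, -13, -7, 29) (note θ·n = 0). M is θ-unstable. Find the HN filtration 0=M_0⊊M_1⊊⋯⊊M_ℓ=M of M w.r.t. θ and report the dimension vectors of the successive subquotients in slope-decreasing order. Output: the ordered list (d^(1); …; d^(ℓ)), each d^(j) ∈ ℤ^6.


Interval decomposition of M: I[1,2], I[2,3], I[2,5], I[5,5]^2, I[5,6].
HN type (ℓ=5): μ^(1)=29; μ^(2)=23; μ^(3)=5; μ^(4)=-4; μ^(5)=-7

((0, 0, 0, 0, 0, 1); (0, 1, 0, 0, 0, 0); (1, 0, 0, 0, 0, 0); (0, 1, 1, 0, 0, 0); (0, 1, 1, 1, 4, 0))


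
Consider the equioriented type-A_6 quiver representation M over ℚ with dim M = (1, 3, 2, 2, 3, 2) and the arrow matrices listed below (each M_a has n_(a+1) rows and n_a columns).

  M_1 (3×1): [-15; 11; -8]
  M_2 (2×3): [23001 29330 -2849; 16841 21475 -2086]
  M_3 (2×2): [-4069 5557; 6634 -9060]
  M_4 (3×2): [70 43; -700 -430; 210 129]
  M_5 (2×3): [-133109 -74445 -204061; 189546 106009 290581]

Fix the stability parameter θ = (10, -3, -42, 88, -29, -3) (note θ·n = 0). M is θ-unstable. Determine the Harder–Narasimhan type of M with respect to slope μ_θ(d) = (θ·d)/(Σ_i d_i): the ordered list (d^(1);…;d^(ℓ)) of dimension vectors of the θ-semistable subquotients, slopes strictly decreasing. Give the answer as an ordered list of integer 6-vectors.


Interval decomposition of M: I[1,6], I[2,2], I[2,4], I[5,5], I[5,6].
HN type (ℓ=6): μ^(1)=88; μ^(2)=56/3; μ^(3)=-3; μ^(4)=-35/3; μ^(5)=-45/2; μ^(6)=-29

((0, 0, 0, 1, 0, 0); (0, 0, 0, 1, 1, 1); (0, 1, 0, 0, 0, 1); (1, 1, 1, 0, 0, 0); (0, 1, 1, 0, 0, 0); (0, 0, 0, 0, 2, 0))


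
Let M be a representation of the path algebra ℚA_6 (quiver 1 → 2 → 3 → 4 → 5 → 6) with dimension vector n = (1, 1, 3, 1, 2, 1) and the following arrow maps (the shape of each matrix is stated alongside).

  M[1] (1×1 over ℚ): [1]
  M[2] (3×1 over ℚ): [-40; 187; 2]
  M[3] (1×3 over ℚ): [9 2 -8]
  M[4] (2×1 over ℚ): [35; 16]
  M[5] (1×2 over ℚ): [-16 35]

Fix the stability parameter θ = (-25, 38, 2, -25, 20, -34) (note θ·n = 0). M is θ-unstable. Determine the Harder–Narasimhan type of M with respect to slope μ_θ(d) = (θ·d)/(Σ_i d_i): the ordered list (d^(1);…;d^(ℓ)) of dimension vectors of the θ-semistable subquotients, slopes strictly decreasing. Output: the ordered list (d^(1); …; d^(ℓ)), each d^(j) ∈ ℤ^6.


Barcode: M ≅ I[1,5], I[3,3]^2, I[5,6]. HN layers by μ_θ (5 steps, strictly decreasing):
  μ^(1)=20; μ^(2)=5; μ^(3)=2; μ^(4)=-7; μ^(5)=-25

((0, 0, 0, 0, 1, 0); (0, 1, 1, 1, 0, 0); (0, 0, 2, 0, 0, 0); (0, 0, 0, 0, 1, 1); (1, 0, 0, 0, 0, 0))


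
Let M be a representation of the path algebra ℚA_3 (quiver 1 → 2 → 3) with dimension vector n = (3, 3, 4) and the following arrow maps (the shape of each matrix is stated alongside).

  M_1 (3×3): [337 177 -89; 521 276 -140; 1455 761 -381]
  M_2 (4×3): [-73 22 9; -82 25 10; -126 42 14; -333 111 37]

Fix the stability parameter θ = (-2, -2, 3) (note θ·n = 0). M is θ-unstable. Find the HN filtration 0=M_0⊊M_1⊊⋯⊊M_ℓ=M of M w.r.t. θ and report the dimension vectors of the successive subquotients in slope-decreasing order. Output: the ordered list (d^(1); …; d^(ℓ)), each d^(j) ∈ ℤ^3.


Interval decomposition of M: I[1,2], I[1,3]^2, I[3,3]^2.
HN type (ℓ=2): μ^(1)=3; μ^(2)=-2

((0, 0, 4); (3, 3, 0))


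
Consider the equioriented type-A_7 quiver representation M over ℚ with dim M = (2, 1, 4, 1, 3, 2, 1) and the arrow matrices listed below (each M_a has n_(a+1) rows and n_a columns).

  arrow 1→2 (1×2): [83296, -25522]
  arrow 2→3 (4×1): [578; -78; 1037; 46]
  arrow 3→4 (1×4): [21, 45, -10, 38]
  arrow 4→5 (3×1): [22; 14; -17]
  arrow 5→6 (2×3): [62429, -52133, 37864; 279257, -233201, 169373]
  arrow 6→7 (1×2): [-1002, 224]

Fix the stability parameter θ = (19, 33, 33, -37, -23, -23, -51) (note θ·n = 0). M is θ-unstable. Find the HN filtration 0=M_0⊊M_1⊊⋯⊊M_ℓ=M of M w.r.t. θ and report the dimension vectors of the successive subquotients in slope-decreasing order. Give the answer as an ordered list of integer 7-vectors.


Via rank(M_{q-1}∘⋯∘M_p): M ≅ I[1,1], I[1,6], I[3,3]^3, I[5,5], I[5,7].
μ_θ-semistable layers: μ^(1)=33; μ^(2)=19; μ^(3)=1/3; μ^(4)=-23; μ^(5)=-97/3

((0, 0, 3, 0, 0, 0, 0); (1, 0, 0, 0, 0, 0, 0); (1, 1, 1, 1, 1, 1, 0); (0, 0, 0, 0, 1, 0, 0); (0, 0, 0, 0, 1, 1, 1))


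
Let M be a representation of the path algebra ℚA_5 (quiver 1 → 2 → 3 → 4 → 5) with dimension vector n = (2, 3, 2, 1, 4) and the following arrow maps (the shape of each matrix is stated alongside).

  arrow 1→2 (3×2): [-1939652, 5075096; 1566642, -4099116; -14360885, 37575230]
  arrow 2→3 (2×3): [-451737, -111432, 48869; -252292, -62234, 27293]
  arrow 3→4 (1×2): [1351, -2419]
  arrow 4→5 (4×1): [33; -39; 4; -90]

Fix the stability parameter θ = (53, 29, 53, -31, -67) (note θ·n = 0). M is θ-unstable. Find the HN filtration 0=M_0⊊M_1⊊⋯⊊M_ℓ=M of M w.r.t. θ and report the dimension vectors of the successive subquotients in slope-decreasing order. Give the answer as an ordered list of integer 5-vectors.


Interval decomposition of M: I[1,1], I[1,5], I[2,2], I[2,3], I[5,5]^3.
HN type (ℓ=4): μ^(1)=53; μ^(2)=29; μ^(3)=37/5; μ^(4)=-67

((1, 0, 1, 0, 0); (0, 2, 0, 0, 0); (1, 1, 1, 1, 1); (0, 0, 0, 0, 3))


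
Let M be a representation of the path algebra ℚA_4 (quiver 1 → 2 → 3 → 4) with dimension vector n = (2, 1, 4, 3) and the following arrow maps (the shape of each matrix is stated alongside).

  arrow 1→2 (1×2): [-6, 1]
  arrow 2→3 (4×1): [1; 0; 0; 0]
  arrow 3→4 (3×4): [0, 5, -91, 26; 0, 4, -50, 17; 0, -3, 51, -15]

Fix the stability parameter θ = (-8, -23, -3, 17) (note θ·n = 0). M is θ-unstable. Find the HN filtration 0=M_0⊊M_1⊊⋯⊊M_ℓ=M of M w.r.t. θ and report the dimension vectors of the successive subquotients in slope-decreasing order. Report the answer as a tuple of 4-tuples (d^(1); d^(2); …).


Barcode: M ≅ I[1,1], I[1,3], I[3,3], I[3,4]^2, I[4,4]. HN layers by μ_θ (4 steps, strictly decreasing):
  μ^(1)=17; μ^(2)=-3; μ^(3)=-8; μ^(4)=-31/2

((0, 0, 0, 3); (0, 0, 4, 0); (1, 0, 0, 0); (1, 1, 0, 0))


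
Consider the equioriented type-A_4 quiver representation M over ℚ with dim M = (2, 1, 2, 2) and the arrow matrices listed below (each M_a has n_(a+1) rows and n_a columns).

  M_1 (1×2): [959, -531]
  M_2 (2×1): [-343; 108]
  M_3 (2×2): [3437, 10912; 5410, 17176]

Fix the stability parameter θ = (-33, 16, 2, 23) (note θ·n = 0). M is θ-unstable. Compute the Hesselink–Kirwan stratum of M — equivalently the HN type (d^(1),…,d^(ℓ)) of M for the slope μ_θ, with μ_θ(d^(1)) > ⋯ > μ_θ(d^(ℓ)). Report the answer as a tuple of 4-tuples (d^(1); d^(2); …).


Via rank(M_{q-1}∘⋯∘M_p): M ≅ I[1,1], I[1,4], I[3,4].
μ_θ-semistable layers: μ^(1)=23; μ^(2)=9; μ^(3)=2; μ^(4)=-33

((0, 0, 0, 2); (0, 1, 1, 0); (0, 0, 1, 0); (2, 0, 0, 0))


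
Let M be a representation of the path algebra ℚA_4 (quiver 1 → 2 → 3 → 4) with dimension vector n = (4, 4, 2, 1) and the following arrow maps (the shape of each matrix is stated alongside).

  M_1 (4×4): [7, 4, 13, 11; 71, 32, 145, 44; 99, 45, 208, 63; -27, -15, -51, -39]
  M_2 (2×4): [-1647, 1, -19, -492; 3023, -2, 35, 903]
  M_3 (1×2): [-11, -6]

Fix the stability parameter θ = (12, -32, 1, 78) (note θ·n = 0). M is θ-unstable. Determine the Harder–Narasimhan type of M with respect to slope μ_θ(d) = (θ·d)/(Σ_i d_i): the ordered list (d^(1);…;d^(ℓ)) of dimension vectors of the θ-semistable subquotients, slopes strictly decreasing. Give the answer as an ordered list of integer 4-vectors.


Barcode: M ≅ I[1,2]^2, I[1,3], I[1,4]. HN layers by μ_θ (3 steps, strictly decreasing):
  μ^(1)=78; μ^(2)=1; μ^(3)=-10

((0, 0, 0, 1); (0, 0, 2, 0); (4, 4, 0, 0))


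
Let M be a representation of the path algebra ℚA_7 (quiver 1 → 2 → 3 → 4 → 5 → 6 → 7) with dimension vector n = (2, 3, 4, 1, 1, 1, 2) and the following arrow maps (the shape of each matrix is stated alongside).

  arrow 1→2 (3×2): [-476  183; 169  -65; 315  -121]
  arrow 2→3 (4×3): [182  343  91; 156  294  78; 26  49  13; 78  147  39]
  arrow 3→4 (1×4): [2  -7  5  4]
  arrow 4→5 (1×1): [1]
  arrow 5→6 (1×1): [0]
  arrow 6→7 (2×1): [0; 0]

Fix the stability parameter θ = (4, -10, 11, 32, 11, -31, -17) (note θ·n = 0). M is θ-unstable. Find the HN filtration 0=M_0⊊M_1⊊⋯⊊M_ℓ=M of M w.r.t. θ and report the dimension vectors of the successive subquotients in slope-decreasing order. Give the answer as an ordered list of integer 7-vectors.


Barcode: M ≅ I[1,2]^2, I[2,5], I[3,3]^3, I[6,6], I[7,7]^2. HN layers by μ_θ (6 steps, strictly decreasing):
  μ^(1)=43/2; μ^(2)=11; μ^(3)=-3; μ^(4)=-10; μ^(5)=-17; μ^(6)=-31

((0, 0, 0, 1, 1, 0, 0); (0, 0, 4, 0, 0, 0, 0); (2, 2, 0, 0, 0, 0, 0); (0, 1, 0, 0, 0, 0, 0); (0, 0, 0, 0, 0, 0, 2); (0, 0, 0, 0, 0, 1, 0))


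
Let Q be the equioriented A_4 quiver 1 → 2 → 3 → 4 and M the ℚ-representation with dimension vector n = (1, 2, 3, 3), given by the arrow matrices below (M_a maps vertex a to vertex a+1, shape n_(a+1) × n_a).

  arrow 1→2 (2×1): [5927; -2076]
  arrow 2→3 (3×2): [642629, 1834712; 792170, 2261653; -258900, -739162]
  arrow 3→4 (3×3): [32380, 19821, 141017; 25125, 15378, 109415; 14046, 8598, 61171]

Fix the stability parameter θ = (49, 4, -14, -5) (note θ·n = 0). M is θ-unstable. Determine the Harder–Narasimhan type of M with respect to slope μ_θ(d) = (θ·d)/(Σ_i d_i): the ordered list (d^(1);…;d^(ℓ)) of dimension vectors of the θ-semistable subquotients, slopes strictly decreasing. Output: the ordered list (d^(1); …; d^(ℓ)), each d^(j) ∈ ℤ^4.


Barcode: M ≅ I[1,4], I[2,4], I[3,4]. HN layers by μ_θ (3 steps, strictly decreasing):
  μ^(1)=17/2; μ^(2)=-5; μ^(3)=-14

((1, 1, 1, 1); (0, 1, 1, 2); (0, 0, 1, 0))


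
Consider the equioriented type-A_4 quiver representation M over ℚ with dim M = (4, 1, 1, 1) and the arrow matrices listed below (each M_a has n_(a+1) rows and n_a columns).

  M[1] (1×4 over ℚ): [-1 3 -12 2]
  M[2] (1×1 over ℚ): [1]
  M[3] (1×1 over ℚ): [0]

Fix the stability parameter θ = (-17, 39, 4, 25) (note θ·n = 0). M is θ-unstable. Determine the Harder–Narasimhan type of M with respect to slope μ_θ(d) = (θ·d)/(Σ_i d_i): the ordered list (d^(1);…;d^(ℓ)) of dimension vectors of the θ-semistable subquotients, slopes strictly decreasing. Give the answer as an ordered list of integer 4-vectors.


Interval decomposition of M: I[1,1]^3, I[1,3], I[4,4].
HN type (ℓ=3): μ^(1)=25; μ^(2)=43/2; μ^(3)=-17

((0, 0, 0, 1); (0, 1, 1, 0); (4, 0, 0, 0))


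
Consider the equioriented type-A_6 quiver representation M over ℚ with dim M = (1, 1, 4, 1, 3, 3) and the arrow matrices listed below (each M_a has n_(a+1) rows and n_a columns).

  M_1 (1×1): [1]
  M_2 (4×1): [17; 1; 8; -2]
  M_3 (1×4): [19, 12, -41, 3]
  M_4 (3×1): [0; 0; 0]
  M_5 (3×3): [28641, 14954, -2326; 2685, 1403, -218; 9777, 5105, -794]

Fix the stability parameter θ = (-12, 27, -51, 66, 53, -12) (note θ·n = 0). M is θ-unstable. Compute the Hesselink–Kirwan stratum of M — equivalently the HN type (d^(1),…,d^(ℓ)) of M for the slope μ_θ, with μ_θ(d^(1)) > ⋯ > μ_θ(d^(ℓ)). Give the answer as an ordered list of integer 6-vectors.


Via rank(M_{q-1}∘⋯∘M_p): M ≅ I[1,4], I[3,3]^3, I[5,5], I[5,6]^2, I[6,6].
μ_θ-semistable layers: μ^(1)=66; μ^(2)=53; μ^(3)=41/2; μ^(4)=-12; μ^(5)=-51

((0, 0, 0, 1, 0, 0); (0, 0, 0, 0, 1, 0); (0, 0, 0, 0, 2, 2); (1, 1, 1, 0, 0, 1); (0, 0, 3, 0, 0, 0))


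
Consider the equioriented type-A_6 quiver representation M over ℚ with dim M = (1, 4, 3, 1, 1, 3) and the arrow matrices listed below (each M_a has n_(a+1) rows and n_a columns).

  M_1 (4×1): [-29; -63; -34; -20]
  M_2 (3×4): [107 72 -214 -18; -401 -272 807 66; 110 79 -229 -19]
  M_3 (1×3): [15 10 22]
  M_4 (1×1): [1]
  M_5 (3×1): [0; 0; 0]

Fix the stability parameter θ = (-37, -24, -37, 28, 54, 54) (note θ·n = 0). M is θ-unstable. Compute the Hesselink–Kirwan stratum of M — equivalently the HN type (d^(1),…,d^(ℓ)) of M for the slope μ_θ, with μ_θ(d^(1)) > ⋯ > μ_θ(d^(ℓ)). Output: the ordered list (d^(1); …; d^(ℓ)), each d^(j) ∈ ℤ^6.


Via rank(M_{q-1}∘⋯∘M_p): M ≅ I[1,5], I[2,2], I[2,3]^2, I[6,6]^3.
μ_θ-semistable layers: μ^(1)=54; μ^(2)=28; μ^(3)=-24; μ^(4)=-61/2; μ^(5)=-37

((0, 0, 0, 0, 1, 3); (0, 0, 0, 1, 0, 0); (0, 1, 0, 0, 0, 0); (0, 3, 3, 0, 0, 0); (1, 0, 0, 0, 0, 0))


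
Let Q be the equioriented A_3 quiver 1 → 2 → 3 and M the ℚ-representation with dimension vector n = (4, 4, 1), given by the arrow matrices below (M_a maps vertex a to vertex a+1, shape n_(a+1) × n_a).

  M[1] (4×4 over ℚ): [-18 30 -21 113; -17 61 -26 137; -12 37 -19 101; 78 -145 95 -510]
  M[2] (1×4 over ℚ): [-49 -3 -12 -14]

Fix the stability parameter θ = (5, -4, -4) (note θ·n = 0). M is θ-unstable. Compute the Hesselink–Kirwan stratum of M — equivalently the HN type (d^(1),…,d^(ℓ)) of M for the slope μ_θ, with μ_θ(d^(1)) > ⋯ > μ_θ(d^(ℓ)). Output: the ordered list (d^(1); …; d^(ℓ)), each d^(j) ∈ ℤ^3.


Via rank(M_{q-1}∘⋯∘M_p): M ≅ I[1,2]^3, I[1,3].
μ_θ-semistable layers: μ^(1)=1/2; μ^(2)=-1

((3, 3, 0); (1, 1, 1))


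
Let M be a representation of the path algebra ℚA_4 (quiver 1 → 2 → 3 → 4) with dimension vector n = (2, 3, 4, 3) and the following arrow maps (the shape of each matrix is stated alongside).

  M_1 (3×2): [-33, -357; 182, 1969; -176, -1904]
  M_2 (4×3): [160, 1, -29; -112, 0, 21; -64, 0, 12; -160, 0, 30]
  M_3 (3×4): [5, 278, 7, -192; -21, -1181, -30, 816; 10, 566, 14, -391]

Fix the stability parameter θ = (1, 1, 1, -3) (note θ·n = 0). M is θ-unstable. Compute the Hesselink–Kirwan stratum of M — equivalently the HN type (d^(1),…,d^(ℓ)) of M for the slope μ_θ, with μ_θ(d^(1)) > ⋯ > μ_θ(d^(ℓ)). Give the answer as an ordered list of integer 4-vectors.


Barcode: M ≅ I[1,2], I[1,4], I[2,4], I[3,3], I[3,4]. HN layers by μ_θ (4 steps, strictly decreasing):
  μ^(1)=1; μ^(2)=0; μ^(3)=-1/3; μ^(4)=-1

((1, 1, 1, 0); (1, 1, 1, 1); (0, 1, 1, 1); (0, 0, 1, 1))


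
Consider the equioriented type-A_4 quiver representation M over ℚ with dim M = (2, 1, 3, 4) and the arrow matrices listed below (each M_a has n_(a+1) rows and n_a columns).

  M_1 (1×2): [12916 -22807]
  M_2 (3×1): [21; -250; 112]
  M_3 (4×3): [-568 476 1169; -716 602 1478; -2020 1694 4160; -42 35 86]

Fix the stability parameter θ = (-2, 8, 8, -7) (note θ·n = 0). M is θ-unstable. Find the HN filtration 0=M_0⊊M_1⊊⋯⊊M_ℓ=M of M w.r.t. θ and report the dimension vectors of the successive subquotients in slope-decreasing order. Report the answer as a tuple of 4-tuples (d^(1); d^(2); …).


Via rank(M_{q-1}∘⋯∘M_p): M ≅ I[1,1], I[1,3], I[3,4]^2, I[4,4]^2.
μ_θ-semistable layers: μ^(1)=8; μ^(2)=1/2; μ^(3)=-2; μ^(4)=-7

((0, 1, 1, 0); (0, 0, 2, 2); (2, 0, 0, 0); (0, 0, 0, 2))


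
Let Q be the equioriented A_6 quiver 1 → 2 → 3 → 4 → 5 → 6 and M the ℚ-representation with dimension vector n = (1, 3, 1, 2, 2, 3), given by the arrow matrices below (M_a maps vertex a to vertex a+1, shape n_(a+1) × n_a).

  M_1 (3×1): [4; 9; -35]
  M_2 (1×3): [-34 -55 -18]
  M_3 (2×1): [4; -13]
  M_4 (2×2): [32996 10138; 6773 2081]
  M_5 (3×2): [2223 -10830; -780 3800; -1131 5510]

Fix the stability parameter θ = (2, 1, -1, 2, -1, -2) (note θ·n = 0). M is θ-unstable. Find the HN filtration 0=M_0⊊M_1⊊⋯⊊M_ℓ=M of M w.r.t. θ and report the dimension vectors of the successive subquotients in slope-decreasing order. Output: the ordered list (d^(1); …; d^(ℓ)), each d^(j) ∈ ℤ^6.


Via rank(M_{q-1}∘⋯∘M_p): M ≅ I[1,5], I[2,2]^2, I[4,6], I[6,6]^2.
μ_θ-semistable layers: μ^(1)=1; μ^(2)=3/5; μ^(3)=-1/3; μ^(4)=-2

((0, 2, 0, 0, 0, 0); (1, 1, 1, 1, 1, 0); (0, 0, 0, 1, 1, 1); (0, 0, 0, 0, 0, 2))


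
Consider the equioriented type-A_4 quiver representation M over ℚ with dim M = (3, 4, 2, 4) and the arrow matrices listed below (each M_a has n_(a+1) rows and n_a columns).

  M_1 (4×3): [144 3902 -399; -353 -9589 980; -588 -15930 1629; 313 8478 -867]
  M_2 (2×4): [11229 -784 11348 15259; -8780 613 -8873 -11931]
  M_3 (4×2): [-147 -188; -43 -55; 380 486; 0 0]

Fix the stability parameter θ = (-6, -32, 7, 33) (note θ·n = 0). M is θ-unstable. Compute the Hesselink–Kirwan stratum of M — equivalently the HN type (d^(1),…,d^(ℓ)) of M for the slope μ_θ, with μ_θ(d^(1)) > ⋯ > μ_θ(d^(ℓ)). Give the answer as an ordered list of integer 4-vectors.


Barcode: M ≅ I[1,2], I[1,4]^2, I[2,2], I[4,4]^2. HN layers by μ_θ (4 steps, strictly decreasing):
  μ^(1)=33; μ^(2)=7; μ^(3)=-19; μ^(4)=-32

((0, 0, 0, 4); (0, 0, 2, 0); (3, 3, 0, 0); (0, 1, 0, 0))


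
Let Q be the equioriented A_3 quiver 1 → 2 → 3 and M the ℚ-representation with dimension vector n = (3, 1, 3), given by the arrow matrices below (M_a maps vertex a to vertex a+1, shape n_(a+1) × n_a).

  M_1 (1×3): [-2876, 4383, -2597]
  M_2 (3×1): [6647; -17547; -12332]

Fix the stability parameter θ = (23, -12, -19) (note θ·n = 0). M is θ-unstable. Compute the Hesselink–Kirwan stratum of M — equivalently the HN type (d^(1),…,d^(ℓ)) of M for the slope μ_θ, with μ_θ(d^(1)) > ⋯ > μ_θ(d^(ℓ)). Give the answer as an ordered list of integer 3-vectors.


Barcode: M ≅ I[1,1]^2, I[1,3], I[3,3]^2. HN layers by μ_θ (3 steps, strictly decreasing):
  μ^(1)=23; μ^(2)=-8/3; μ^(3)=-19

((2, 0, 0); (1, 1, 1); (0, 0, 2))


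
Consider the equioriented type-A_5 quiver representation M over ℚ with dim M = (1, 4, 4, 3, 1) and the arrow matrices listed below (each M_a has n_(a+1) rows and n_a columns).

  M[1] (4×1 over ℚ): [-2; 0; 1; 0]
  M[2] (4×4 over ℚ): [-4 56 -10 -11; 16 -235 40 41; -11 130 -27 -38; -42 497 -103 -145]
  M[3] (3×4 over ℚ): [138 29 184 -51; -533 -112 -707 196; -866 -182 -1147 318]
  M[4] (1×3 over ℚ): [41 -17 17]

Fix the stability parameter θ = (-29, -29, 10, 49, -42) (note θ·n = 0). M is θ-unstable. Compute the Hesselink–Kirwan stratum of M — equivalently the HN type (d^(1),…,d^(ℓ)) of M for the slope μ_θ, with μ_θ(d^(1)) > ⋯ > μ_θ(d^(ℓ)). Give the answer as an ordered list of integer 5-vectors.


Interval decomposition of M: I[1,5], I[2,3], I[2,4]^2.
HN type (ℓ=4): μ^(1)=49; μ^(2)=10; μ^(3)=17/3; μ^(4)=-29

((0, 0, 0, 2, 0); (0, 0, 3, 0, 0); (0, 0, 1, 1, 1); (1, 4, 0, 0, 0))


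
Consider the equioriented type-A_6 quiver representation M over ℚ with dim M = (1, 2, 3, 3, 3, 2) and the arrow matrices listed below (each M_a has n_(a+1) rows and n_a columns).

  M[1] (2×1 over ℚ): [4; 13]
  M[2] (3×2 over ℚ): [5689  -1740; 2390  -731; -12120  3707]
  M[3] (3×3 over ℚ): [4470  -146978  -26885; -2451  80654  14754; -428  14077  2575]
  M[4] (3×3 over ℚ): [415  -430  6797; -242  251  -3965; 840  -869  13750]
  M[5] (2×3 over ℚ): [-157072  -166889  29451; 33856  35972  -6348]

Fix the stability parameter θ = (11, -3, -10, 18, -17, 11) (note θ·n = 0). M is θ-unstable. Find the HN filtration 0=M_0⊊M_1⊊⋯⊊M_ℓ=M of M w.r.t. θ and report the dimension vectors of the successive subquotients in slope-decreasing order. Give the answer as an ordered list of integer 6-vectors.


Barcode: M ≅ I[1,5], I[2,5], I[3,6], I[6,6]. HN layers by μ_θ (5 steps, strictly decreasing):
  μ^(1)=11; μ^(2)=1/2; μ^(3)=-2/3; μ^(4)=-13/2; μ^(5)=-10

((0, 0, 0, 0, 0, 2); (0, 0, 0, 3, 3, 0); (1, 1, 1, 0, 0, 0); (0, 1, 1, 0, 0, 0); (0, 0, 1, 0, 0, 0))


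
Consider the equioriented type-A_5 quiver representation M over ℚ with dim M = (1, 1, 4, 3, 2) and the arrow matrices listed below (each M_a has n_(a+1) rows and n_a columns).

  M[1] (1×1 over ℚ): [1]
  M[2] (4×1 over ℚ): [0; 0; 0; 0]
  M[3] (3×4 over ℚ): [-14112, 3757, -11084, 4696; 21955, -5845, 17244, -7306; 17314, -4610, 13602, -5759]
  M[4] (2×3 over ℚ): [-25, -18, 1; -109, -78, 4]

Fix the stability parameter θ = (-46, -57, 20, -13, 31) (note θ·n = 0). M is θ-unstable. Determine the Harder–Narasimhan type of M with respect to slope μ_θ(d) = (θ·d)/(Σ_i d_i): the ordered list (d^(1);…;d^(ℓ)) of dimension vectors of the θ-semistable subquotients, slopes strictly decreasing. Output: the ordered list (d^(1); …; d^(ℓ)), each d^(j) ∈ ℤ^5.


Barcode: M ≅ I[1,2], I[3,3], I[3,4], I[3,5]^2. HN layers by μ_θ (4 steps, strictly decreasing):
  μ^(1)=31; μ^(2)=20; μ^(3)=7/2; μ^(4)=-103/2

((0, 0, 0, 0, 2); (0, 0, 1, 0, 0); (0, 0, 3, 3, 0); (1, 1, 0, 0, 0))


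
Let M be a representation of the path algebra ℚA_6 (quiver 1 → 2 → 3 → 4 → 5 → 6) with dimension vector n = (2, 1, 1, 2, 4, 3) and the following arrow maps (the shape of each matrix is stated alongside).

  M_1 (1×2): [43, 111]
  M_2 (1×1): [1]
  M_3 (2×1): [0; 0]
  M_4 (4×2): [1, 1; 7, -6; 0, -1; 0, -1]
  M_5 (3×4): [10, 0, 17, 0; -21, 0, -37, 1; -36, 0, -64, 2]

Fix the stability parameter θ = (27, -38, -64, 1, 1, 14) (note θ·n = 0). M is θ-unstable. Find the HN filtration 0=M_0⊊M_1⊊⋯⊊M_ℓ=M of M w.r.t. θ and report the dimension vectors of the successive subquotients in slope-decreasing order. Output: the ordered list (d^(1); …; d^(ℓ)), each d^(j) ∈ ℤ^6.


Interval decomposition of M: I[1,1], I[1,3], I[4,6]^2, I[5,5], I[5,6].
HN type (ℓ=4): μ^(1)=27; μ^(2)=14; μ^(3)=1; μ^(4)=-25

((1, 0, 0, 0, 0, 0); (0, 0, 0, 0, 0, 3); (0, 0, 0, 2, 4, 0); (1, 1, 1, 0, 0, 0))


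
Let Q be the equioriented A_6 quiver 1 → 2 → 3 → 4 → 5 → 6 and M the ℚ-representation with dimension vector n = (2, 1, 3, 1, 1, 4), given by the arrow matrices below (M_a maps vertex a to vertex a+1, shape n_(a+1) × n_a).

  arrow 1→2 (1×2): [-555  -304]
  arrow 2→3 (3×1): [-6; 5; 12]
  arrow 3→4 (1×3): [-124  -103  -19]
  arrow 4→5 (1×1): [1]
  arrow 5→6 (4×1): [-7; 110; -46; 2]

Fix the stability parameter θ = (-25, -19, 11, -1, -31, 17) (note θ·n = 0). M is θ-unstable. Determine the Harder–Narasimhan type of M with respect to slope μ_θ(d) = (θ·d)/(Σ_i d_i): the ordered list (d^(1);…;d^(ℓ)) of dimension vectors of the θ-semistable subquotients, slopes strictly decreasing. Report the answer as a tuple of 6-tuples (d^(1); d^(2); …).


Via rank(M_{q-1}∘⋯∘M_p): M ≅ I[1,1], I[1,6], I[3,3]^2, I[6,6]^3.
μ_θ-semistable layers: μ^(1)=17; μ^(2)=11; μ^(3)=-7; μ^(4)=-19; μ^(5)=-25

((0, 0, 0, 0, 0, 4); (0, 0, 2, 0, 0, 0); (0, 0, 1, 1, 1, 0); (0, 1, 0, 0, 0, 0); (2, 0, 0, 0, 0, 0))


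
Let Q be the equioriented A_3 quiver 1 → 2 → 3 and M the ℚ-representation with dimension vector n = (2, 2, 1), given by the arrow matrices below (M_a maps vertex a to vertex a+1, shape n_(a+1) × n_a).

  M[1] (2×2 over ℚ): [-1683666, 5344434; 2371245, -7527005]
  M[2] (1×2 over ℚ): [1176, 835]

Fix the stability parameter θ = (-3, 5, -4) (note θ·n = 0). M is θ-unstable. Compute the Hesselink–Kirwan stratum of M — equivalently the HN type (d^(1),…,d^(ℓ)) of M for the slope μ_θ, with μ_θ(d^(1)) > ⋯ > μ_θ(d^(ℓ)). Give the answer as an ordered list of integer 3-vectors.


Interval decomposition of M: I[1,1], I[1,3], I[2,2].
HN type (ℓ=3): μ^(1)=5; μ^(2)=1/2; μ^(3)=-3

((0, 1, 0); (0, 1, 1); (2, 0, 0))


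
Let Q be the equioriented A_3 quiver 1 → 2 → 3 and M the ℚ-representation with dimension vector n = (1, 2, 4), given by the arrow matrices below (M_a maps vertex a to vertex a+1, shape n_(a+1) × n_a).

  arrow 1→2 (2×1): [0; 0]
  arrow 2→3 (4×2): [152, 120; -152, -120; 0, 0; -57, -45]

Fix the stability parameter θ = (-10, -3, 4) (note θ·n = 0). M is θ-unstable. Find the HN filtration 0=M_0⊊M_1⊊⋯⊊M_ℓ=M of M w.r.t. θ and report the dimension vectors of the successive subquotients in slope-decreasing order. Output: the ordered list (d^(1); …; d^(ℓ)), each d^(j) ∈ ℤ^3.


Interval decomposition of M: I[1,1], I[2,2], I[2,3], I[3,3]^3.
HN type (ℓ=3): μ^(1)=4; μ^(2)=-3; μ^(3)=-10

((0, 0, 4); (0, 2, 0); (1, 0, 0))


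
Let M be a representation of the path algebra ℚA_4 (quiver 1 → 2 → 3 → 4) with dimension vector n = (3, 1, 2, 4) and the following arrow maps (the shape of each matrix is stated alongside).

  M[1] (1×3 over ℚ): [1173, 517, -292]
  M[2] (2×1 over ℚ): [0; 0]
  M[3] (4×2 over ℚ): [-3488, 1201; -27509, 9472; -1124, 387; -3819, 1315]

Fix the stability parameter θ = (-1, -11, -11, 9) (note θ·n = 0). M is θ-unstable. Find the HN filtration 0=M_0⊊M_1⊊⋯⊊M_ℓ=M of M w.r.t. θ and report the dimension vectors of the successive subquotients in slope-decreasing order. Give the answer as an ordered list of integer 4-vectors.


Interval decomposition of M: I[1,1]^2, I[1,2], I[3,4]^2, I[4,4]^2.
HN type (ℓ=4): μ^(1)=9; μ^(2)=-1; μ^(3)=-6; μ^(4)=-11

((0, 0, 0, 4); (2, 0, 0, 0); (1, 1, 0, 0); (0, 0, 2, 0))


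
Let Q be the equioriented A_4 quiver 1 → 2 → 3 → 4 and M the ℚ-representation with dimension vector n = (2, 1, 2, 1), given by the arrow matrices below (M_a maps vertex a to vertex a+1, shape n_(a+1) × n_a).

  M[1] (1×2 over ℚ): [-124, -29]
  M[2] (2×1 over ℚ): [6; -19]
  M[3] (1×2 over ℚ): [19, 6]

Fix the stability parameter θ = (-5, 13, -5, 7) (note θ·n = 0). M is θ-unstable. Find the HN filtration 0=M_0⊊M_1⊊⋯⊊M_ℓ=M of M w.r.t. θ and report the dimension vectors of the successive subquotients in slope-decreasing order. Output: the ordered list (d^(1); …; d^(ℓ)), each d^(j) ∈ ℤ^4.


Barcode: M ≅ I[1,1], I[1,3], I[3,4]. HN layers by μ_θ (3 steps, strictly decreasing):
  μ^(1)=7; μ^(2)=4; μ^(3)=-5

((0, 0, 0, 1); (0, 1, 1, 0); (2, 0, 1, 0))


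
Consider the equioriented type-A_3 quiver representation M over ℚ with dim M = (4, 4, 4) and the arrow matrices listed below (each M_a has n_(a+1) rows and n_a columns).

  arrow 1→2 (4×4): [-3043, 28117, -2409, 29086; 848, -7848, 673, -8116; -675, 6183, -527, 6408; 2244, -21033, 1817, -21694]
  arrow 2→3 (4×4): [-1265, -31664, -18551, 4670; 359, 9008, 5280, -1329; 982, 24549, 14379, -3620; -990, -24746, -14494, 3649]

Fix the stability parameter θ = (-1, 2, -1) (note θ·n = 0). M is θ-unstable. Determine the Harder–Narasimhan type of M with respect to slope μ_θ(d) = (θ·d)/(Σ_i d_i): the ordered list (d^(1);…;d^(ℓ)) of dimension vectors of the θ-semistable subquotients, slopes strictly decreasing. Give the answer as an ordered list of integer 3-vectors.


Interval decomposition of M: I[1,3]^4.
HN type (ℓ=2): μ^(1)=1/2; μ^(2)=-1

((0, 4, 4); (4, 0, 0))


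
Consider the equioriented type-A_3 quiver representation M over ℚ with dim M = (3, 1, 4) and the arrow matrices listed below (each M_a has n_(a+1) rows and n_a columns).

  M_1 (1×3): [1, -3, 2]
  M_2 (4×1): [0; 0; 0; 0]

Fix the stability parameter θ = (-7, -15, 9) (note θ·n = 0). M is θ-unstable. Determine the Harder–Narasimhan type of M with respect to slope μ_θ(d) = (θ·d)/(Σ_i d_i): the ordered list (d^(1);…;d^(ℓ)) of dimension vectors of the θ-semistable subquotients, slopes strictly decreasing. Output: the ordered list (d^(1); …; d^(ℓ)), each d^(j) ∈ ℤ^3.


Interval decomposition of M: I[1,1]^2, I[1,2], I[3,3]^4.
HN type (ℓ=3): μ^(1)=9; μ^(2)=-7; μ^(3)=-11

((0, 0, 4); (2, 0, 0); (1, 1, 0))


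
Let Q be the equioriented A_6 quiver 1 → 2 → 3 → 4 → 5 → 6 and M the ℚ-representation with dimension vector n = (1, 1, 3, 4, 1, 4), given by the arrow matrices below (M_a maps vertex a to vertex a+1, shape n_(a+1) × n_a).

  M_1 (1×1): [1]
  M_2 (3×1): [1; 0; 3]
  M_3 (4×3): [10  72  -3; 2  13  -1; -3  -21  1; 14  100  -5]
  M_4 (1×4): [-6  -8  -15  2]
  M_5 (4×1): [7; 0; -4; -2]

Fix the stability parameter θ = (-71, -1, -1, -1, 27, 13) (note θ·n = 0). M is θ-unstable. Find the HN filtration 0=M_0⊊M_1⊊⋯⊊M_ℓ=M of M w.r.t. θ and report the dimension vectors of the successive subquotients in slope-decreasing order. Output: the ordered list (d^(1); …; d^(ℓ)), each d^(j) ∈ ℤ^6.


Barcode: M ≅ I[1,4], I[3,4], I[3,6], I[4,4], I[6,6]^3. HN layers by μ_θ (4 steps, strictly decreasing):
  μ^(1)=20; μ^(2)=13; μ^(3)=-1; μ^(4)=-71

((0, 0, 0, 0, 1, 1); (0, 0, 0, 0, 0, 3); (0, 1, 3, 4, 0, 0); (1, 0, 0, 0, 0, 0))


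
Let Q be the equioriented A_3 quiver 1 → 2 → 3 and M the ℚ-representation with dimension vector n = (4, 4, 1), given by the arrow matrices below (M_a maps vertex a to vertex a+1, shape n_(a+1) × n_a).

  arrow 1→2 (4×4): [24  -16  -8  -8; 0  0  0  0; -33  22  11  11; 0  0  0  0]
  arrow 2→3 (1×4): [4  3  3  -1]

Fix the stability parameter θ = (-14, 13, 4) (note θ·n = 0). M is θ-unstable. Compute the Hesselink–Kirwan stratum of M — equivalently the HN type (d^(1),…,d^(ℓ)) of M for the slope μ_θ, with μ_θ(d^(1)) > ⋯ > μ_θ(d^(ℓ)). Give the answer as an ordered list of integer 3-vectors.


Via rank(M_{q-1}∘⋯∘M_p): M ≅ I[1,1]^3, I[1,3], I[2,2]^3.
μ_θ-semistable layers: μ^(1)=13; μ^(2)=17/2; μ^(3)=-14

((0, 3, 0); (0, 1, 1); (4, 0, 0))


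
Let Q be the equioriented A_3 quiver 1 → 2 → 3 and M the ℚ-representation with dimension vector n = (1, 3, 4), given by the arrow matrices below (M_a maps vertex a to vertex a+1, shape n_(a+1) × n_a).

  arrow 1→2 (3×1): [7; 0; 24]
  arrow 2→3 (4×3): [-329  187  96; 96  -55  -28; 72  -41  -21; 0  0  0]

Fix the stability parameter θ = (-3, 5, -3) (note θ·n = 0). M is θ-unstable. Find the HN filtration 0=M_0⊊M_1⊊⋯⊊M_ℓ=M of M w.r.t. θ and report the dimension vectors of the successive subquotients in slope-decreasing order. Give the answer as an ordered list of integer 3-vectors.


Barcode: M ≅ I[1,3], I[2,3]^2, I[3,3]. HN layers by μ_θ (2 steps, strictly decreasing):
  μ^(1)=1; μ^(2)=-3

((0, 3, 3); (1, 0, 1))


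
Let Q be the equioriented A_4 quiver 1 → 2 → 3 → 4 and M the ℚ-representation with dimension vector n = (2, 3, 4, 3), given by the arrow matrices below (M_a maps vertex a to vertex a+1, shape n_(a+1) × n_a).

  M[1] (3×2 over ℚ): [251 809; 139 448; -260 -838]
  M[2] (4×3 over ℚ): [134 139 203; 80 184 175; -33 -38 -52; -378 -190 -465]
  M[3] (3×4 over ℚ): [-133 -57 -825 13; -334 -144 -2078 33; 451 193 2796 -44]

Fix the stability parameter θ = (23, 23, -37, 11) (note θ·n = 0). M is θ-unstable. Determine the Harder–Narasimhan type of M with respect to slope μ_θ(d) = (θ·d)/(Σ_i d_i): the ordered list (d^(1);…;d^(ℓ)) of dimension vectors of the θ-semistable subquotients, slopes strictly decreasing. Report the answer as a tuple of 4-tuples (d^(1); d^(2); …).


Interval decomposition of M: I[1,4]^2, I[2,4], I[3,3].
HN type (ℓ=4): μ^(1)=11; μ^(2)=3; μ^(3)=-7; μ^(4)=-37

((0, 0, 0, 3); (2, 2, 2, 0); (0, 1, 1, 0); (0, 0, 1, 0))


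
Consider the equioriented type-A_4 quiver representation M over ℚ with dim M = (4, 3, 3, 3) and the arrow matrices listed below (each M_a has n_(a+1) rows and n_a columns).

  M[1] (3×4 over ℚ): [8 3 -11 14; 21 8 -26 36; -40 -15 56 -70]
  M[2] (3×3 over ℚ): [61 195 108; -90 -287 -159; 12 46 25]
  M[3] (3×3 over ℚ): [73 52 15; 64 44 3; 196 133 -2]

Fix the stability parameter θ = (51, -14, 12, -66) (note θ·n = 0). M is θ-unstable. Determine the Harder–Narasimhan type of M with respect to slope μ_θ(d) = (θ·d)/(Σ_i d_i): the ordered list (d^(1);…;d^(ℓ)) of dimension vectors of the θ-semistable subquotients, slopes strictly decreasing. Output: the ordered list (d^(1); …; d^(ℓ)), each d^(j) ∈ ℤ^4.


Via rank(M_{q-1}∘⋯∘M_p): M ≅ I[1,1], I[1,4]^3.
μ_θ-semistable layers: μ^(1)=51; μ^(2)=-17/4

((1, 0, 0, 0); (3, 3, 3, 3))


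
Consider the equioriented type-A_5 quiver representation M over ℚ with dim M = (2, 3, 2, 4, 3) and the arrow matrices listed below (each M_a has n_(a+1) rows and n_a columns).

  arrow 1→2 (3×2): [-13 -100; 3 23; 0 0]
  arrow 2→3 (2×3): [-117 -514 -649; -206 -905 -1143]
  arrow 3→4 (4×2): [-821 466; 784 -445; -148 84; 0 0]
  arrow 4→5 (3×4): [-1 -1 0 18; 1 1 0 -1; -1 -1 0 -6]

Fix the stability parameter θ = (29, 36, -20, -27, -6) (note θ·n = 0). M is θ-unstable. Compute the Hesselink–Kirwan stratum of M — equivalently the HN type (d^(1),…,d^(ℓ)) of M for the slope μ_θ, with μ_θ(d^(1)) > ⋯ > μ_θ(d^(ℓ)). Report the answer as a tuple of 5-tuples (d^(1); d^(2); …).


Barcode: M ≅ I[1,4], I[1,5], I[2,2], I[4,4], I[4,5], I[5,5]. HN layers by μ_θ (5 steps, strictly decreasing):
  μ^(1)=36; μ^(2)=9/2; μ^(3)=12/5; μ^(4)=-6; μ^(5)=-27

((0, 1, 0, 0, 0); (1, 1, 1, 1, 0); (1, 1, 1, 1, 1); (0, 0, 0, 0, 2); (0, 0, 0, 2, 0))


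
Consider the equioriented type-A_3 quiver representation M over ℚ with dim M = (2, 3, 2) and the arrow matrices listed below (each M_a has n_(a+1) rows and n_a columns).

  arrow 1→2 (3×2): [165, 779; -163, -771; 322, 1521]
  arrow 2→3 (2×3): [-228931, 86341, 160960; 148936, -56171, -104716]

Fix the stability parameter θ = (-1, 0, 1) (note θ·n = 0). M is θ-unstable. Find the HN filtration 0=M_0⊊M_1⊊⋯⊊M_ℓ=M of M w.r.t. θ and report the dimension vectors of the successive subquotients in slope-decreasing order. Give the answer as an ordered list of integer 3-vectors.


Barcode: M ≅ I[1,3]^2, I[2,2]. HN layers by μ_θ (3 steps, strictly decreasing):
  μ^(1)=1; μ^(2)=0; μ^(3)=-1

((0, 0, 2); (0, 3, 0); (2, 0, 0))


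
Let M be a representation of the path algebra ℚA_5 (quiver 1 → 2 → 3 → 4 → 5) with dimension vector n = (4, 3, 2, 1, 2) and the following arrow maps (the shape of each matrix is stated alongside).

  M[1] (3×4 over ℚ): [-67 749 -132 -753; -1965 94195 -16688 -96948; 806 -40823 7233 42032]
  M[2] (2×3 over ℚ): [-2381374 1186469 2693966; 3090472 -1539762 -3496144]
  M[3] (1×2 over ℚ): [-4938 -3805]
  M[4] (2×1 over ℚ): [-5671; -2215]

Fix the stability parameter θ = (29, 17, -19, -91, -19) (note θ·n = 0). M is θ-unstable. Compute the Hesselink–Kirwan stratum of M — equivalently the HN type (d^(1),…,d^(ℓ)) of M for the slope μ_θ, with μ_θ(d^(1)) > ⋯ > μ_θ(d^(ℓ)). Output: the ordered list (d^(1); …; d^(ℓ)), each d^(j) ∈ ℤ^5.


Interval decomposition of M: I[1,1], I[1,2], I[1,3], I[1,5], I[5,5].
HN type (ℓ=5): μ^(1)=29; μ^(2)=23; μ^(3)=9; μ^(4)=-83/5; μ^(5)=-19

((1, 0, 0, 0, 0); (1, 1, 0, 0, 0); (1, 1, 1, 0, 0); (1, 1, 1, 1, 1); (0, 0, 0, 0, 1))


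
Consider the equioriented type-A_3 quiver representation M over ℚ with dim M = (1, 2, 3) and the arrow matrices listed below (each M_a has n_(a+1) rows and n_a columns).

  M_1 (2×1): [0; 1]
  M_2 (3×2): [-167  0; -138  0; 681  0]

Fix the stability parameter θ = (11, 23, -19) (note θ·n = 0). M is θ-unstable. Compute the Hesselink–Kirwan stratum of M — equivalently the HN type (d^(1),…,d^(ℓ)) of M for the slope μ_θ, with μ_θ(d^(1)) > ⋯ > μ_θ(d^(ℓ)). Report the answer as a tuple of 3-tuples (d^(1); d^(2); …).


Interval decomposition of M: I[1,2], I[2,3], I[3,3]^2.
HN type (ℓ=4): μ^(1)=23; μ^(2)=11; μ^(3)=2; μ^(4)=-19

((0, 1, 0); (1, 0, 0); (0, 1, 1); (0, 0, 2))


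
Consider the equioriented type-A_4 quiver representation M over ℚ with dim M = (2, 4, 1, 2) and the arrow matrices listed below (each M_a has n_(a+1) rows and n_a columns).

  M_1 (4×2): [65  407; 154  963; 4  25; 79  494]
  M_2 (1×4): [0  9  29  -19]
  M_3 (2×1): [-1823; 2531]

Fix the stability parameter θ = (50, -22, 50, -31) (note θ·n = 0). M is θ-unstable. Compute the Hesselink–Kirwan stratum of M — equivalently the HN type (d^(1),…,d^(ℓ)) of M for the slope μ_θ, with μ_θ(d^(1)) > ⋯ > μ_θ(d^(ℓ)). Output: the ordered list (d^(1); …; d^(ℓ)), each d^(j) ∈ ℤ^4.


Interval decomposition of M: I[1,2], I[1,4], I[2,2]^2, I[4,4].
HN type (ℓ=4): μ^(1)=14; μ^(2)=47/4; μ^(3)=-22; μ^(4)=-31

((1, 1, 0, 0); (1, 1, 1, 1); (0, 2, 0, 0); (0, 0, 0, 1))


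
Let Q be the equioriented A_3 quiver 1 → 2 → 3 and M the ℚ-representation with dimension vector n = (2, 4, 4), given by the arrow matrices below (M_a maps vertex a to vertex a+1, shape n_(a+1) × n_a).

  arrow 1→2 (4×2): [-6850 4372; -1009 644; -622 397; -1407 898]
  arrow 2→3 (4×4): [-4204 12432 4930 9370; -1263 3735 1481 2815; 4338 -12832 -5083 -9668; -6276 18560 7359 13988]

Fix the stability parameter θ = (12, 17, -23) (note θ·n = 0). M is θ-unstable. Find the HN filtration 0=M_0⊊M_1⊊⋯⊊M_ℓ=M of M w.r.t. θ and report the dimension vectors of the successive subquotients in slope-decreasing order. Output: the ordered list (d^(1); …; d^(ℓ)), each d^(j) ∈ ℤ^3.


Via rank(M_{q-1}∘⋯∘M_p): M ≅ I[1,3]^2, I[2,3]^2.
μ_θ-semistable layers: μ^(1)=2; μ^(2)=-3

((2, 2, 2); (0, 2, 2))


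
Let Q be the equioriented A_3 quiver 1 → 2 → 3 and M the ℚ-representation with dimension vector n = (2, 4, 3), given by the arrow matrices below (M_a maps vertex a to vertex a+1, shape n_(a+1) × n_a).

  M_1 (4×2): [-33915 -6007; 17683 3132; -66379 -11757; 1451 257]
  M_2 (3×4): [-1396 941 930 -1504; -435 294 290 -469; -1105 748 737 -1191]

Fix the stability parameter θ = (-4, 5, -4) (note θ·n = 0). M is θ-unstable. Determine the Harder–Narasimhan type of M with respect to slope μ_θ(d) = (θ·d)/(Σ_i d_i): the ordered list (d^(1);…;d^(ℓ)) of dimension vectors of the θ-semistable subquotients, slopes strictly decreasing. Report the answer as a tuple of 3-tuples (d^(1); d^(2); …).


Via rank(M_{q-1}∘⋯∘M_p): M ≅ I[1,3]^2, I[2,2], I[2,3].
μ_θ-semistable layers: μ^(1)=5; μ^(2)=1/2; μ^(3)=-4

((0, 1, 0); (0, 3, 3); (2, 0, 0))


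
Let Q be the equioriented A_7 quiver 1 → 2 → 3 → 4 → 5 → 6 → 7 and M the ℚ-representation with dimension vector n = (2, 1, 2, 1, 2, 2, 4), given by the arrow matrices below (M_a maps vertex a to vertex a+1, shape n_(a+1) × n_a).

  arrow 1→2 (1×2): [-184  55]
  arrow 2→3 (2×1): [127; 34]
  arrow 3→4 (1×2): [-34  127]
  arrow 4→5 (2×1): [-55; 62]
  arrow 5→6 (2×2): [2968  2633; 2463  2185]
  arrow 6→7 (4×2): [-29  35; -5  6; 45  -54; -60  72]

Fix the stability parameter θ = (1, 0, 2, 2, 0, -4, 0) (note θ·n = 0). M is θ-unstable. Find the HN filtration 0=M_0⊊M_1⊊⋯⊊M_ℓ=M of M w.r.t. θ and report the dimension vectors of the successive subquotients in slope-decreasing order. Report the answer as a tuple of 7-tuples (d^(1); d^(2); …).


Barcode: M ≅ I[1,1], I[1,3], I[3,7], I[5,7], I[7,7]^2. HN layers by μ_θ (5 steps, strictly decreasing):
  μ^(1)=2; μ^(2)=1; μ^(3)=1/2; μ^(4)=0; μ^(5)=-2

((0, 0, 1, 0, 0, 0, 0); (1, 0, 0, 0, 0, 0, 0); (1, 1, 0, 0, 0, 0, 0); (0, 0, 1, 1, 1, 1, 4); (0, 0, 0, 0, 1, 1, 0))


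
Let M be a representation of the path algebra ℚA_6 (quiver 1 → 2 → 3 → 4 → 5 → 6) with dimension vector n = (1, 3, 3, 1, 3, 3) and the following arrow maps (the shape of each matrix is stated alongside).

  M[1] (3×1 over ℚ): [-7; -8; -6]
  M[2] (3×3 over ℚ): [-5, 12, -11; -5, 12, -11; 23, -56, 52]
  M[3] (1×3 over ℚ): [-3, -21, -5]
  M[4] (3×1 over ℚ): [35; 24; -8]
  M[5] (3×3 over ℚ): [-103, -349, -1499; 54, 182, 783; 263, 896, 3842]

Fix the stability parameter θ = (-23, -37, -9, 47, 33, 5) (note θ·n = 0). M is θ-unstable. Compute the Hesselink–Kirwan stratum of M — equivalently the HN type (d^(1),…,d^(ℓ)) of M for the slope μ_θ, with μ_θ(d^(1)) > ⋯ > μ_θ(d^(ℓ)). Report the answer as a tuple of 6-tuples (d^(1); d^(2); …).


Via rank(M_{q-1}∘⋯∘M_p): M ≅ I[1,6], I[2,2], I[2,3], I[3,3], I[5,6]^2.
μ_θ-semistable layers: μ^(1)=85/3; μ^(2)=19; μ^(3)=-9; μ^(4)=-30; μ^(5)=-37

((0, 0, 0, 1, 1, 1); (0, 0, 0, 0, 2, 2); (0, 0, 3, 0, 0, 0); (1, 1, 0, 0, 0, 0); (0, 2, 0, 0, 0, 0))
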